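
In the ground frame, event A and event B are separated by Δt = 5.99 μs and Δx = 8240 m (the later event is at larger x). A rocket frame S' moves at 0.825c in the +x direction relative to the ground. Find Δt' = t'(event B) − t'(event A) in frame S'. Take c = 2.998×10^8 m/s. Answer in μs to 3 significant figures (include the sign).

Δt' ≈ -29.5 μs

γ = 1/√(1 − 0.825²) = 1.7695
Δt' = γ(Δt − vΔx/c²) = 1.7695 × (5.99 μs − 0.825×8240 m / (2.998×10^8 m/s))
= 1.7695 × (-16.685 μs) = -29.5 μs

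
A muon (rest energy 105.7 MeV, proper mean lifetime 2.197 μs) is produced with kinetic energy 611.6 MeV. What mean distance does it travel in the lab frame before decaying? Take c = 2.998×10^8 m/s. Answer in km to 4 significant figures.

γ = 1 + K/(m₀c²) = 1 + 611.6/105.7 = 6.78619
β = √(1 − 1/γ²) = 0.989083
Dilated lifetime: γτ₀ = 6.78619 × 2.197 μs = 14.9093 μs
d = βc·γτ₀ = 0.989083 × (2.998×10^8 m/s) × 1.49093×10^-5 s = 4.421 km

d ≈ 4.421 km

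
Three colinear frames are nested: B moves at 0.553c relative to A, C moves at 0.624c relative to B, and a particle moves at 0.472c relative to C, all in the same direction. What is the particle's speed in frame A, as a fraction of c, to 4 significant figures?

u ≈ 0.9533c

Compose boost 2: (0.624 + 0.553)/(1 + 0.624×0.553) = 1.177/1.34507 = 0.875046
Compose boost 3: (0.472 + 0.875046)/(1 + 0.472×0.875046) = 1.34705/1.41302 = 0.9533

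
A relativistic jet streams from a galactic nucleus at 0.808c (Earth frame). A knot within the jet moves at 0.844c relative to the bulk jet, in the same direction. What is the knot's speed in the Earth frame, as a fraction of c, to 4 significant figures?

u ≈ 0.9822c

Relativistic velocity addition: u = (u' + v)/(1 + u'v/c²)
= (0.844 + 0.808)/(1 + 0.844×0.808) = 1.652/1.68195 = 0.9822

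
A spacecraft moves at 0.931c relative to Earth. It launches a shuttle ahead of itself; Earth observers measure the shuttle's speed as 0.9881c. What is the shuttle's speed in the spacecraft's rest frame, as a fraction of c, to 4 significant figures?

Inverse velocity addition: u' = (u − v)/(1 − uv/c²)
= (0.9881 − 0.931)/(1 − 0.9881×0.931) = 0.05710/0.0800789 = 0.7130

u' ≈ 0.7130c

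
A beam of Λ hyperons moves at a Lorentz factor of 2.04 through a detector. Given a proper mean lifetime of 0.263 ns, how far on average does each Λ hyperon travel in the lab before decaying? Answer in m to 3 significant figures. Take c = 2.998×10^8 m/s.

d ≈ 0.140 m

β = √(1 − 1/γ²) = √(1 − 1/2.04²) = 0.87161
Dilated lifetime: Δt = γτ₀ = 2.04 × 0.263 ns = 0.53652 ns
d = vΔt = 0.87161c × 0.53652 ns = 2.6131×10^8 m/s × 5.3652×10^-10 s = 0.140 m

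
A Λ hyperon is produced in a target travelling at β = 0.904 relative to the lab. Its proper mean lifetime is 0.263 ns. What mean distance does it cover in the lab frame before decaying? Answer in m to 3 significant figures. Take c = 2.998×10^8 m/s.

d ≈ 0.167 m

γ = 1/√(1 − 0.904²) = 2.3390
Dilated lifetime: Δt = γτ₀ = 2.3390 × 0.263 ns = 0.61516 ns
d = vΔt = 0.904c × 0.61516 ns = 2.7102×10^8 m/s × 6.1516×10^-10 s = 0.167 m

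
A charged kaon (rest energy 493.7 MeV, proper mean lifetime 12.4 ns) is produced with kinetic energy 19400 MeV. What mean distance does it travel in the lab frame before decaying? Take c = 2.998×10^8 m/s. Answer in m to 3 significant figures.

γ = 1 + K/(m₀c²) = 1 + 19400/493.7 = 40.295
β = √(1 − 1/γ²) = 0.99969
Dilated lifetime: γτ₀ = 40.295 × 12.4 ns = 499.66 ns
d = βc·γτ₀ = 0.99969 × (2.998×10^8 m/s) × 4.9966×10^-7 s = 150 m

d ≈ 150 m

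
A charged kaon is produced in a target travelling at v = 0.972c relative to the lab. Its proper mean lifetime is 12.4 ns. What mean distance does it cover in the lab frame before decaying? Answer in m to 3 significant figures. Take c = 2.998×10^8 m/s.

γ = 1/√(1 − 0.972²) = 4.2557
Dilated lifetime: Δt = γτ₀ = 4.2557 × 12.4 ns = 52.770 ns
d = vΔt = 0.972c × 52.770 ns = 2.9141×10^8 m/s × 5.2770×10^-8 s = 15.4 m

d ≈ 15.4 m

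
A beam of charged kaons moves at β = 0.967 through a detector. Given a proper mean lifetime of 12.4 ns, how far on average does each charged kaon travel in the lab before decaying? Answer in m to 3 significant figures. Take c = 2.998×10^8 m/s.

d ≈ 14.1 m

γ = 1/√(1 − 0.967²) = 3.9250
Dilated lifetime: Δt = γτ₀ = 3.9250 × 12.4 ns = 48.670 ns
d = vΔt = 0.967c × 48.670 ns = 2.8991×10^8 m/s × 4.8670×10^-8 s = 14.1 m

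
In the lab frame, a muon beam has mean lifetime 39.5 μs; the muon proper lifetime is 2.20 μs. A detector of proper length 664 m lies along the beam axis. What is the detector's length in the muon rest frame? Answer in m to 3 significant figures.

Time dilation ⇒ γ = Δt/τ₀ = 39.5/2.20 = 17.955
Length contraction: L = L₀/γ = 664/17.955 = 37.0 m

L ≈ 37.0 m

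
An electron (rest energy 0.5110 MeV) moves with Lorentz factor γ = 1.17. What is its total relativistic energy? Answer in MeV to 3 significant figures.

E ≈ 0.598 MeV

γ = 1.17 (given)
E = γm₀c² = 1.17 × 0.5110 MeV = 0.598 MeV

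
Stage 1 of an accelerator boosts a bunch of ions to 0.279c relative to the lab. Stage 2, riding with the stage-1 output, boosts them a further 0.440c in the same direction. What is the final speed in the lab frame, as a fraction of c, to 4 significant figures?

u ≈ 0.6404c

Compose boost 2: (0.440 + 0.279)/(1 + 0.440×0.279) = 0.7190/1.12276 = 0.6404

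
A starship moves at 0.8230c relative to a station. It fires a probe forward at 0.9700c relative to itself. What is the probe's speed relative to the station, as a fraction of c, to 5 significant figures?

u ≈ 0.99705c

Relativistic velocity addition: u = (u' + v)/(1 + u'v/c²)
= (0.9700 + 0.8230)/(1 + 0.9700×0.8230) = 1.7930/1.798310 = 0.99705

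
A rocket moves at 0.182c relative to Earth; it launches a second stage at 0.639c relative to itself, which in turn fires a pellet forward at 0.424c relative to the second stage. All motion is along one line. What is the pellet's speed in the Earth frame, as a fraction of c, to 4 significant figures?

u ≈ 0.8838c

Compose boost 2: (0.639 + 0.182)/(1 + 0.639×0.182) = 0.8210/1.11630 = 0.735467
Compose boost 3: (0.424 + 0.735467)/(1 + 0.424×0.735467) = 1.15947/1.31184 = 0.8838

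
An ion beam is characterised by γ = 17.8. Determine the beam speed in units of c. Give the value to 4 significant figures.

β = √(1 − 1/γ²) = √(1 − 1/17.8²) = √(0.996844) = 0.9984

β ≈ 0.9984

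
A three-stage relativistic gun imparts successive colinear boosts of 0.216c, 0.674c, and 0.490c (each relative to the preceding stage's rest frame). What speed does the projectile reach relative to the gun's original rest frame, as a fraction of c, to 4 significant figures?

u ≈ 0.9176c

Compose boost 2: (0.674 + 0.216)/(1 + 0.674×0.216) = 0.8900/1.14558 = 0.776896
Compose boost 3: (0.490 + 0.776896)/(1 + 0.490×0.776896) = 1.26690/1.38068 = 0.9176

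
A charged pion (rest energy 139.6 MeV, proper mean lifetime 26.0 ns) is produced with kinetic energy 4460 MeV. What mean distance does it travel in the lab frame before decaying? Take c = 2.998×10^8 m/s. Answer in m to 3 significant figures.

γ = 1 + K/(m₀c²) = 1 + 4460/139.6 = 32.948
β = √(1 − 1/γ²) = 0.99954
Dilated lifetime: γτ₀ = 32.948 × 26.0 ns = 856.66 ns
d = βc·γτ₀ = 0.99954 × (2.998×10^8 m/s) × 8.5666×10^-7 s = 257 m

d ≈ 257 m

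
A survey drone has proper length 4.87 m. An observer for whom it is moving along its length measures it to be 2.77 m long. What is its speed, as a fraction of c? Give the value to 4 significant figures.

β ≈ 0.8225

γ = L₀/L = 4.87/2.77 = 1.75812
β = √(1 − 1/γ²) = 0.8225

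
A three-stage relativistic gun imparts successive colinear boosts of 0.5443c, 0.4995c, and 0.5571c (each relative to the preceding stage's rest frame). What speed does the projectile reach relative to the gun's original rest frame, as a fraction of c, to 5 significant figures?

Compose boost 2: (0.4995 + 0.5443)/(1 + 0.4995×0.5443) = 1.0438/1.271878 = 0.8206763
Compose boost 3: (0.5571 + 0.8206763)/(1 + 0.5571×0.8206763) = 1.377776/1.457199 = 0.94550

u ≈ 0.94550c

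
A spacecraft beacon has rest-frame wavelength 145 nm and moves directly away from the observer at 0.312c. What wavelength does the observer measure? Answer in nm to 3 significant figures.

Relativistic Doppler: λ_obs = λ_src √((1+β)/(1−β))
= 145 × √(1.3120/0.68800) = 145 × 1.3809 = 200 nm

λ_obs ≈ 200 nm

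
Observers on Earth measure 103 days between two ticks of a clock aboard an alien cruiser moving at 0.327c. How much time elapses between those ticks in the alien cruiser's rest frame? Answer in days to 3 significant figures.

τ₀ ≈ 97.3 days

γ = 1/√(1 − 0.327²) = 1.0582
Proper time: τ₀ = Δt/γ = 103/1.0582 = 97.3 days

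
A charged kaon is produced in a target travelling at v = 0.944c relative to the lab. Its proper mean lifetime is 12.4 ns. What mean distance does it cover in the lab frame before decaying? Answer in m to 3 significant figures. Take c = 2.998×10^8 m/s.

d ≈ 10.6 m

γ = 1/√(1 − 0.944²) = 3.0308
Dilated lifetime: Δt = γτ₀ = 3.0308 × 12.4 ns = 37.582 ns
d = vΔt = 0.944c × 37.582 ns = 2.8301×10^8 m/s × 3.7582×10^-8 s = 10.6 m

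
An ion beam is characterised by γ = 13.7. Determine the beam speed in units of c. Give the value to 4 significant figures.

β ≈ 0.9973

β = √(1 − 1/γ²) = √(1 − 1/13.7²) = √(0.994672) = 0.9973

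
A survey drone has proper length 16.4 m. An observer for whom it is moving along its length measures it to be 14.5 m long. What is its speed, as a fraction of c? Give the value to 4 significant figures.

γ = L₀/L = 16.4/14.5 = 1.13103
β = √(1 − 1/γ²) = 0.4672

β ≈ 0.4672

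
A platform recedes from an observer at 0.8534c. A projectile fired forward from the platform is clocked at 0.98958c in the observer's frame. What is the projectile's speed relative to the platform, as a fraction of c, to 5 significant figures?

Inverse velocity addition: u' = (u − v)/(1 − uv/c²)
= (0.98958 − 0.8534)/(1 − 0.98958×0.8534) = 0.13618/0.1554924 = 0.87580

u' ≈ 0.87580c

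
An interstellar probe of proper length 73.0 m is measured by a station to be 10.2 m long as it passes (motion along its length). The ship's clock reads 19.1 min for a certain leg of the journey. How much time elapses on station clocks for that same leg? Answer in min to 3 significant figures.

Δt ≈ 137 min

Length contraction ⇒ γ = L₀/L = 73.0/10.2 = 7.1569
Time dilation: Δt = γτ₀ = 7.1569 × 19.1 min = 137 min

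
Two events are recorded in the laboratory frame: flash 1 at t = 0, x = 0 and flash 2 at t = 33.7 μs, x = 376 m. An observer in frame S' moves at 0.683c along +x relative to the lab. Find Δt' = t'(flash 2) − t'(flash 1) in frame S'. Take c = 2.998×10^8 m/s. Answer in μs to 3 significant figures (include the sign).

γ = 1/√(1 − 0.683²) = 1.3691
Δt' = γ(Δt − vΔx/c²) = 1.3691 × (33.7 μs − 0.683×376 m / (2.998×10^8 m/s))
= 1.3691 × (32.843 μs) = 45.0 μs

Δt' ≈ 45.0 μs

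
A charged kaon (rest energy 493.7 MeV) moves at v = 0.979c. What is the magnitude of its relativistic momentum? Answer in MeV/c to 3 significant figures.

p ≈ 2370 MeV/c

γ = 1/√(1 − 0.979²) = 4.9053
p = γβm₀c = 4.9053 × 0.979 × 493.7 MeV/c = 2370 MeV/c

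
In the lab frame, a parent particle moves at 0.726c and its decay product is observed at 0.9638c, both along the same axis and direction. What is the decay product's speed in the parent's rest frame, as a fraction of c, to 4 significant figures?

u' ≈ 0.7919c

Inverse velocity addition: u' = (u − v)/(1 − uv/c²)
= (0.9638 − 0.726)/(1 − 0.9638×0.726) = 0.2378/0.300281 = 0.7919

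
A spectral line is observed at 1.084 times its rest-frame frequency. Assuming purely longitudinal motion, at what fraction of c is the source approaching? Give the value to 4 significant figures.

f_obs/f_src = √((1+β)/(1−β)) = 1.084  ⇒  (1+β)/(1−β) = 1.17506
β = |1 − D²|/(1 + D²) = |1 − 1.17506|/(1 + 1.17506) = 0.08048

β ≈ 0.08048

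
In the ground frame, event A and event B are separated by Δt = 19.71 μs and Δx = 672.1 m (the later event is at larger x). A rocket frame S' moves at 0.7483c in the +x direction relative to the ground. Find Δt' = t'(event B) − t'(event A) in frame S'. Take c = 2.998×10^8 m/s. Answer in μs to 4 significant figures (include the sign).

Δt' ≈ 27.18 μs

γ = 1/√(1 − 0.7483²) = 1.50748
Δt' = γ(Δt − vΔx/c²) = 1.50748 × (19.71 μs − 0.7483×672.1 m / (2.998×10^8 m/s))
= 1.50748 × (18.0324 μs) = 27.18 μs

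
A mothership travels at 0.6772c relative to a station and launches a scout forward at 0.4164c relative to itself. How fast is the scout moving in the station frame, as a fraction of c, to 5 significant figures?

u ≈ 0.85305c

Compose boost 2: (0.4164 + 0.6772)/(1 + 0.4164×0.6772) = 1.0936/1.281986 = 0.85305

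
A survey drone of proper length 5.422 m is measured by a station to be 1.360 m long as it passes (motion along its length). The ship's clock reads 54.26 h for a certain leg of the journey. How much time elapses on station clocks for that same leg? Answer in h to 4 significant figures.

Length contraction ⇒ γ = L₀/L = 5.422/1.360 = 3.98676
Time dilation: Δt = γτ₀ = 3.98676 × 54.26 h = 216.3 h

Δt ≈ 216.3 h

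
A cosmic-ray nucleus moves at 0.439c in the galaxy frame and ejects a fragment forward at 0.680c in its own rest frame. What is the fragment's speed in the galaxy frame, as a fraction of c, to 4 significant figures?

u ≈ 0.8618c

Compose boost 2: (0.680 + 0.439)/(1 + 0.680×0.439) = 1.119/1.29852 = 0.8618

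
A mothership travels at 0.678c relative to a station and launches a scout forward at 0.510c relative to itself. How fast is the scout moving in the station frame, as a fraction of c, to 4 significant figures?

u ≈ 0.8828c

Compose boost 2: (0.510 + 0.678)/(1 + 0.510×0.678) = 1.188/1.34578 = 0.8828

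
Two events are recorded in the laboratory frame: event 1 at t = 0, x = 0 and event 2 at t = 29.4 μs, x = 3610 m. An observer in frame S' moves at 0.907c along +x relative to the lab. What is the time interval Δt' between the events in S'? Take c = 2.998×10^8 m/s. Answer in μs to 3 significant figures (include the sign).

Δt' ≈ 43.9 μs

γ = 1/√(1 − 0.907²) = 2.3746
Δt' = γ(Δt − vΔx/c²) = 2.3746 × (29.4 μs − 0.907×3610 m / (2.998×10^8 m/s))
= 2.3746 × (18.478 μs) = 43.9 μs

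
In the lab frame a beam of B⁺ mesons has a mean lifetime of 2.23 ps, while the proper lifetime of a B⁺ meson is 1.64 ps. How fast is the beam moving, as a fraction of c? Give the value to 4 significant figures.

β ≈ 0.6776

γ = Δt/τ₀ = 2.23/1.64 = 1.35976
β = √(1 − 1/γ²) = √(1 − 1/1.35976²) = 0.6776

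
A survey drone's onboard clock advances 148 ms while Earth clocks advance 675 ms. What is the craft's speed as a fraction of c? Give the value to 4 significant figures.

γ = Δt/τ₀ = 675/148 = 4.56081
β = √(1 − 1/γ²) = √(1 − 1/4.56081²) = 0.9757

β ≈ 0.9757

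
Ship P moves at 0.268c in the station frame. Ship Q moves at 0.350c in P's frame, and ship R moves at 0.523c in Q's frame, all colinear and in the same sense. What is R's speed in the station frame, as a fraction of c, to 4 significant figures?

u ≈ 0.8398c

Compose boost 2: (0.350 + 0.268)/(1 + 0.350×0.268) = 0.6180/1.09380 = 0.565003
Compose boost 3: (0.523 + 0.565003)/(1 + 0.523×0.565003) = 1.08800/1.29550 = 0.8398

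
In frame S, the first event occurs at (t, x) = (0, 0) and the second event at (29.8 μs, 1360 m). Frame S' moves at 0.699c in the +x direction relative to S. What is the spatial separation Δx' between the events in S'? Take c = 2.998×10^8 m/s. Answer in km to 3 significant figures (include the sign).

γ = 1/√(1 − 0.699²) = 1.3984
Δx' = γ(Δx − vΔt) = 1.3984 × (1360 m − 0.699×(2.998×10^8 m/s)×29.8×10^-6 s)
= 1.3984 × (-4884.9 m) = -6.83 km

Δx' ≈ -6.83 km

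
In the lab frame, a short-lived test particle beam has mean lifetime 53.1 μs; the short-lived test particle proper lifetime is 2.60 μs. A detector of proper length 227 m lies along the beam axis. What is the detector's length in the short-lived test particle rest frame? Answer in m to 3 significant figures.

Time dilation ⇒ γ = Δt/τ₀ = 53.1/2.60 = 20.423
Length contraction: L = L₀/γ = 227/20.423 = 11.1 m

L ≈ 11.1 m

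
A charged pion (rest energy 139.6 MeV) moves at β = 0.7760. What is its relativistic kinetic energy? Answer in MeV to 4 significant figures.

γ = 1/√(1 − 0.7760²) = 1.58546
K = (γ − 1)m₀c² = (1.58546 − 1) × 139.6 MeV = 0.585457 × 139.6 MeV = 81.73 MeV

K ≈ 81.73 MeV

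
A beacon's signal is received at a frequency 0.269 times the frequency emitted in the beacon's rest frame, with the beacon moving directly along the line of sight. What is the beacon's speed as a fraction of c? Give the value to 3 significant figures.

β ≈ 0.865

f_obs/f_src = √((1−β)/(1+β)) = 0.269  ⇒  (1−β)/(1+β) = 0.072361
β = |1 − D²|/(1 + D²) = |1 − 0.072361|/(1 + 0.072361) = 0.865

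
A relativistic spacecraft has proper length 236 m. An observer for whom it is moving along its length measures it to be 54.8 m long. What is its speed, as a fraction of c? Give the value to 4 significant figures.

β ≈ 0.9727

γ = L₀/L = 236/54.8 = 4.30657
β = √(1 − 1/γ²) = 0.9727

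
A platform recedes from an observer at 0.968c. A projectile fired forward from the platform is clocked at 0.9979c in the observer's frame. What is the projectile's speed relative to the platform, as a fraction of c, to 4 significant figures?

u' ≈ 0.8786c

Inverse velocity addition: u' = (u − v)/(1 − uv/c²)
= (0.9979 − 0.968)/(1 − 0.9979×0.968) = 0.02990/0.0340328 = 0.8786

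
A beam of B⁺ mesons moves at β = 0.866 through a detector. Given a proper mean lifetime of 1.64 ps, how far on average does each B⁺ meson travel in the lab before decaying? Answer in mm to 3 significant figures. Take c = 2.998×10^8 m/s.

d ≈ 0.852 mm

γ = 1/√(1 − 0.866²) = 1.9998
Dilated lifetime: Δt = γτ₀ = 1.9998 × 1.64 ps = 3.2797 ps
d = vΔt = 0.866c × 3.2797 ps = 2.5963×10^8 m/s × 3.2797×10^-12 s = 0.852 mm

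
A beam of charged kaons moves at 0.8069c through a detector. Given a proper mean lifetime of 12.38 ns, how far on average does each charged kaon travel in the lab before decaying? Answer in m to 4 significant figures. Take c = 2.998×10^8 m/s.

γ = 1/√(1 − 0.8069²) = 1.69294
Dilated lifetime: Δt = γτ₀ = 1.69294 × 12.38 ns = 20.9586 ns
d = vΔt = 0.8069c × 20.9586 ns = 2.41909×10^8 m/s × 2.09586×10^-8 s = 5.070 m

d ≈ 5.070 m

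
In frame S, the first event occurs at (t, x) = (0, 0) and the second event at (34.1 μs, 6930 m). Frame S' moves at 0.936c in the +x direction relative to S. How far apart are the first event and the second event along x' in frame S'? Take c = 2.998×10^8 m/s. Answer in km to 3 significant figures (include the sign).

γ = 1/√(1 − 0.936²) = 2.8409
Δx' = γ(Δx − vΔt) = 2.8409 × (6930 m − 0.936×(2.998×10^8 m/s)×34.1×10^-6 s)
= 2.8409 × (-2638.9 m) = -7.50 km

Δx' ≈ -7.50 km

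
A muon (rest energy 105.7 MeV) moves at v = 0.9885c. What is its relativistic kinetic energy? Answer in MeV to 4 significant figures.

γ = 1/√(1 − 0.9885²) = 6.61284
K = (γ − 1)m₀c² = (6.61284 − 1) × 105.7 MeV = 5.61284 × 105.7 MeV = 593.3 MeV

K ≈ 593.3 MeV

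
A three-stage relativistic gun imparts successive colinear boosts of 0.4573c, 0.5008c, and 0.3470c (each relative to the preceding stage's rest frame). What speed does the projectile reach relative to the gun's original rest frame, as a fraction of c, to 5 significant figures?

u ≈ 0.88670c

Compose boost 2: (0.5008 + 0.4573)/(1 + 0.5008×0.4573) = 0.95810/1.229016 = 0.7795668
Compose boost 3: (0.3470 + 0.7795668)/(1 + 0.3470×0.7795668) = 1.126567/1.270510 = 0.88670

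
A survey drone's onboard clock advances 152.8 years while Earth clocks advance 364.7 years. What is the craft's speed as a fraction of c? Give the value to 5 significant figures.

β ≈ 0.90800

γ = Δt/τ₀ = 364.7/152.8 = 2.386780
β = √(1 − 1/γ²) = √(1 − 1/2.386780²) = 0.90800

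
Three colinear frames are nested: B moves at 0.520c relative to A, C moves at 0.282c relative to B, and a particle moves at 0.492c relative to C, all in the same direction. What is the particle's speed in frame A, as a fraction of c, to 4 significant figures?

u ≈ 0.8864c

Compose boost 2: (0.282 + 0.520)/(1 + 0.282×0.520) = 0.8020/1.14664 = 0.699435
Compose boost 3: (0.492 + 0.699435)/(1 + 0.492×0.699435) = 1.19143/1.34412 = 0.8864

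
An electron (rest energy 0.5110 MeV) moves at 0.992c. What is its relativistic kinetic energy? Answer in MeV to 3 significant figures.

γ = 1/√(1 − 0.992²) = 7.9216
K = (γ − 1)m₀c² = (7.9216 − 1) × 0.5110 MeV = 6.9216 × 0.5110 MeV = 3.54 MeV

K ≈ 3.54 MeV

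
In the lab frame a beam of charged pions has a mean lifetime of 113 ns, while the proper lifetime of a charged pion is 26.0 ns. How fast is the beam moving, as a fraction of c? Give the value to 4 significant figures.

β ≈ 0.9732

γ = Δt/τ₀ = 113/26.0 = 4.34615
β = √(1 − 1/γ²) = √(1 − 1/4.34615²) = 0.9732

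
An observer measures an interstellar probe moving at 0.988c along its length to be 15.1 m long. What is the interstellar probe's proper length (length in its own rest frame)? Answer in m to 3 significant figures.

L₀ ≈ 97.8 m

γ = 1/√(1 − 0.988²) = 6.4744
L₀ = γL = 6.4744 × 15.1 = 97.8 m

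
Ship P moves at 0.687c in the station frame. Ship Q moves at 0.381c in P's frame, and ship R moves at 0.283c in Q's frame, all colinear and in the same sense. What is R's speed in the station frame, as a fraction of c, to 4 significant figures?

Compose boost 2: (0.381 + 0.687)/(1 + 0.381×0.687) = 1.068/1.26175 = 0.846445
Compose boost 3: (0.283 + 0.846445)/(1 + 0.283×0.846445) = 1.12945/1.23954 = 0.9112

u ≈ 0.9112c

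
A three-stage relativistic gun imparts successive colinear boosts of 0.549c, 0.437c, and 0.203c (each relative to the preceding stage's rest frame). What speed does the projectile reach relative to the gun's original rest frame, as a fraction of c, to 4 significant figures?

Compose boost 2: (0.437 + 0.549)/(1 + 0.437×0.549) = 0.9860/1.23991 = 0.795217
Compose boost 3: (0.203 + 0.795217)/(1 + 0.203×0.795217) = 0.998217/1.16143 = 0.8595

u ≈ 0.8595c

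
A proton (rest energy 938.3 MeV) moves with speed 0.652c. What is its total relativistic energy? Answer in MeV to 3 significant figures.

γ = 1/√(1 − 0.652²) = 1.3189
E = γm₀c² = 1.3189 × 938.3 MeV = 1240 MeV

E ≈ 1240 MeV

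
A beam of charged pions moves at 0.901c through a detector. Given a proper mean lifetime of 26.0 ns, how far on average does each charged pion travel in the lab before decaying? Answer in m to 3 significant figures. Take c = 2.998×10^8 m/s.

d ≈ 16.2 m

γ = 1/√(1 − 0.901²) = 2.3051
Dilated lifetime: Δt = γτ₀ = 2.3051 × 26.0 ns = 59.933 ns
d = vΔt = 0.901c × 59.933 ns = 2.7012×10^8 m/s × 5.9933×10^-8 s = 16.2 m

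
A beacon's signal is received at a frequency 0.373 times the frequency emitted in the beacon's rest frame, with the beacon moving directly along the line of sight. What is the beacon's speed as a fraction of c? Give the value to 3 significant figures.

f_obs/f_src = √((1−β)/(1+β)) = 0.373  ⇒  (1−β)/(1+β) = 0.13913
β = |1 − D²|/(1 + D²) = |1 − 0.13913|/(1 + 0.13913) = 0.756

β ≈ 0.756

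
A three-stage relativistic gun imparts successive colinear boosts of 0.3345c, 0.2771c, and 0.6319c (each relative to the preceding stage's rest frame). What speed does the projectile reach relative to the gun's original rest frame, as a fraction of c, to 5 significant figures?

Compose boost 2: (0.2771 + 0.3345)/(1 + 0.2771×0.3345) = 0.61160/1.092690 = 0.5597196
Compose boost 3: (0.6319 + 0.5597196)/(1 + 0.6319×0.5597196) = 1.191620/1.353687 = 0.88028

u ≈ 0.88028c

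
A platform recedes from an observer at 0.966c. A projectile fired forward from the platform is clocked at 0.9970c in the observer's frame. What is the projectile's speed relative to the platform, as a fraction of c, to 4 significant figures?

u' ≈ 0.8402c

Inverse velocity addition: u' = (u − v)/(1 − uv/c²)
= (0.9970 − 0.966)/(1 − 0.9970×0.966) = 0.03100/0.0368980 = 0.8402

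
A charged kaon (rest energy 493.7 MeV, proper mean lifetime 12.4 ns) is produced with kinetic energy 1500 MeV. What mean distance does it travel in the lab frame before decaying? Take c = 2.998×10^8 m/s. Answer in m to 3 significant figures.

γ = 1 + K/(m₀c²) = 1 + 1500/493.7 = 4.0383
β = √(1 − 1/γ²) = 0.96885
Dilated lifetime: γτ₀ = 4.0383 × 12.4 ns = 50.075 ns
d = βc·γτ₀ = 0.96885 × (2.998×10^8 m/s) × 5.0075×10^-8 s = 14.5 m

d ≈ 14.5 m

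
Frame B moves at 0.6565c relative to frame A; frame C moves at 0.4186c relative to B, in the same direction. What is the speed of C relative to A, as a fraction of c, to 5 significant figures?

Compose boost 2: (0.4186 + 0.6565)/(1 + 0.4186×0.6565) = 1.0751/1.274811 = 0.84334

u ≈ 0.84334c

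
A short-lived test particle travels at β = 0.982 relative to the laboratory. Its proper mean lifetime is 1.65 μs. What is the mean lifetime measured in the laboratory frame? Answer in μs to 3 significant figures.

Δt ≈ 8.74 μs

γ = 1/√(1 − 0.982²) = 5.2943
Time dilation: Δt = γτ₀ = 5.2943 × 1.65 μs = 8.74 μs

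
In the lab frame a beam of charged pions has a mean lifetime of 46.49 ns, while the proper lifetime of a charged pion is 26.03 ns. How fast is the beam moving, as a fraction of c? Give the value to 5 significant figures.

γ = Δt/τ₀ = 46.49/26.03 = 1.786016
β = √(1 − 1/γ²) = √(1 − 1/1.786016²) = 0.82856

β ≈ 0.82856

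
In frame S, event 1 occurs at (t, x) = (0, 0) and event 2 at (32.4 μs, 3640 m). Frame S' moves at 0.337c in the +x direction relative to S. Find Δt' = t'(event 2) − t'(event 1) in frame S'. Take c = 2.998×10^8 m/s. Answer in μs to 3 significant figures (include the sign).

Δt' ≈ 30.1 μs

γ = 1/√(1 − 0.337²) = 1.0621
Δt' = γ(Δt − vΔx/c²) = 1.0621 × (32.4 μs − 0.337×3640 m / (2.998×10^8 m/s))
= 1.0621 × (28.308 μs) = 30.1 μs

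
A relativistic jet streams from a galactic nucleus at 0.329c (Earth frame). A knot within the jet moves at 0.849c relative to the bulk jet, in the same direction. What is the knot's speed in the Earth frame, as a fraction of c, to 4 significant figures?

u ≈ 0.9208c

Relativistic velocity addition: u = (u' + v)/(1 + u'v/c²)
= (0.849 + 0.329)/(1 + 0.849×0.329) = 1.178/1.27932 = 0.9208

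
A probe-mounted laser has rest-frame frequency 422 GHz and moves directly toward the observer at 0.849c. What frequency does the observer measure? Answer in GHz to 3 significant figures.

f_obs ≈ 1480 GHz

Relativistic Doppler: f_obs = f_src √((1+β)/(1−β))
= 422 × √(1.8490/0.15100) = 422 × 3.4993 = 1480 GHz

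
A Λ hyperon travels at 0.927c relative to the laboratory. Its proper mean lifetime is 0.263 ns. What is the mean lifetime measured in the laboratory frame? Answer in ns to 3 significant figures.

Δt ≈ 0.701 ns

γ = 1/√(1 − 0.927²) = 2.6662
Time dilation: Δt = γτ₀ = 2.6662 × 0.263 ns = 0.701 ns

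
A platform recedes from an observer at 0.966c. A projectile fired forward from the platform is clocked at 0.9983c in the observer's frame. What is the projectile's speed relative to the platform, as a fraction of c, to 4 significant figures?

Inverse velocity addition: u' = (u − v)/(1 − uv/c²)
= (0.9983 − 0.966)/(1 − 0.9983×0.966) = 0.03230/0.0356422 = 0.9062

u' ≈ 0.9062c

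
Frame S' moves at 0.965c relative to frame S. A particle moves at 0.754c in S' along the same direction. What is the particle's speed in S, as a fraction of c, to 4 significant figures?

Relativistic velocity addition: u = (u' + v)/(1 + u'v/c²)
= (0.754 + 0.965)/(1 + 0.754×0.965) = 1.719/1.72761 = 0.9950

u ≈ 0.9950c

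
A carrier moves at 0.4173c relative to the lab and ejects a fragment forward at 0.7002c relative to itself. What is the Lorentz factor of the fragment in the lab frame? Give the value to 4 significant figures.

u_lab = (0.7002 + 0.4173)/(1 + 0.7002×0.4173) = 1.1175/1.292193 = 0.8648086
γ = 1/√(1 − 0.8648086²) = 1.992

γ ≈ 1.992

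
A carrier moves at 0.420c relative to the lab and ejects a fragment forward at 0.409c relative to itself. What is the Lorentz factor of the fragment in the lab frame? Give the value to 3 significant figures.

u_lab = (0.409 + 0.420)/(1 + 0.409×0.420) = 0.8290/1.17178 = 0.707471
γ = 1/√(1 − 0.707471²) = 1.41

γ ≈ 1.41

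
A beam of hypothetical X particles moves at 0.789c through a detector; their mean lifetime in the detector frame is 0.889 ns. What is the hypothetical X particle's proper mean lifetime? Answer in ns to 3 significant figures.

γ = 1/√(1 − 0.789²) = 1.6276
Proper time: τ₀ = Δt/γ = 0.889/1.6276 = 0.546 ns

τ₀ ≈ 0.546 ns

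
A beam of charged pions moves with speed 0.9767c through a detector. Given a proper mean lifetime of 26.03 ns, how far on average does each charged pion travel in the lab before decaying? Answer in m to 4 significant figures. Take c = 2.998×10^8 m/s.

γ = 1/√(1 − 0.9767²) = 4.65963
Dilated lifetime: Δt = γτ₀ = 4.65963 × 26.03 ns = 121.290 ns
d = vΔt = 0.9767c × 121.290 ns = 2.92815×10^8 m/s × 1.21290×10^-7 s = 35.52 m

d ≈ 35.52 m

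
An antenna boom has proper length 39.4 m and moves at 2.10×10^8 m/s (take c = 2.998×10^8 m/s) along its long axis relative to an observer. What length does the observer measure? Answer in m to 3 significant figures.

L ≈ 28.1 m

β = v/c = 2.10×10^8 / 2.998×10^8 = 0.70047
γ = 1/√(1 − 0.70047²) = 1.4012
Length contraction: L = L₀/γ = 39.4/1.4012 = 28.1 m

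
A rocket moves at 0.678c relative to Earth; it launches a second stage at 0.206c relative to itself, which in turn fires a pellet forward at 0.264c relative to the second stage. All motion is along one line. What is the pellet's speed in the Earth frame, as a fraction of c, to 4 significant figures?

u ≈ 0.8630c

Compose boost 2: (0.206 + 0.678)/(1 + 0.206×0.678) = 0.8840/1.13967 = 0.775664
Compose boost 3: (0.264 + 0.775664)/(1 + 0.264×0.775664) = 1.03966/1.20478 = 0.8630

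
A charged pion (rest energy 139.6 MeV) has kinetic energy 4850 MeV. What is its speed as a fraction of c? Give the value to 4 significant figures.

γ = 1 + K/(m₀c²) = 1 + 4850/139.6 = 35.7421
β = √(1 − 1/γ²) = 0.9996

β ≈ 0.9996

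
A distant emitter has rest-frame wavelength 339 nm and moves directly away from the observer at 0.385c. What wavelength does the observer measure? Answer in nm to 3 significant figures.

λ_obs ≈ 509 nm

Relativistic Doppler: λ_obs = λ_src √((1+β)/(1−β))
= 339 × √(1.3850/0.61500) = 339 × 1.5007 = 509 nm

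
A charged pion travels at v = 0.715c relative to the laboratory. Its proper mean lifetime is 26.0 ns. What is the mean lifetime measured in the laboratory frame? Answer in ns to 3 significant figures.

γ = 1/√(1 − 0.715²) = 1.4304
Time dilation: Δt = γτ₀ = 1.4304 × 26.0 ns = 37.2 ns

Δt ≈ 37.2 ns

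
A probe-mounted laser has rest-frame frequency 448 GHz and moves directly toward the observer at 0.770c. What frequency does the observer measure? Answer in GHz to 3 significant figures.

Relativistic Doppler: f_obs = f_src √((1+β)/(1−β))
= 448 × √(1.7700/0.23000) = 448 × 2.7741 = 1240 GHz

f_obs ≈ 1240 GHz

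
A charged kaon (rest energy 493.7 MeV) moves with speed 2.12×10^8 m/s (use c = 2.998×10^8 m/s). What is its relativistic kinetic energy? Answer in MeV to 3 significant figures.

β = v/c = 2.12×10^8 / 2.998×10^8 = 0.70714
γ = 1/√(1 − 0.70714²) = 1.4143
K = (γ − 1)m₀c² = (1.4143 − 1) × 493.7 MeV = 0.41428 × 493.7 MeV = 205 MeV

K ≈ 205 MeV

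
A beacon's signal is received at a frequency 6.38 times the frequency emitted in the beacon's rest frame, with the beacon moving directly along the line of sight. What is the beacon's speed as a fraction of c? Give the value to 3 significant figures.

β ≈ 0.952

f_obs/f_src = √((1+β)/(1−β)) = 6.38  ⇒  (1+β)/(1−β) = 40.704
β = |1 − D²|/(1 + D²) = |1 − 40.704|/(1 + 40.704) = 0.952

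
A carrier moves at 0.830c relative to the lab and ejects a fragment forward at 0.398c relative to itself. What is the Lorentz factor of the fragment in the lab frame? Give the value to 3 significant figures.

γ ≈ 2.60

u_lab = (0.398 + 0.830)/(1 + 0.398×0.830) = 1.228/1.33034 = 0.923072
γ = 1/√(1 − 0.923072²) = 2.60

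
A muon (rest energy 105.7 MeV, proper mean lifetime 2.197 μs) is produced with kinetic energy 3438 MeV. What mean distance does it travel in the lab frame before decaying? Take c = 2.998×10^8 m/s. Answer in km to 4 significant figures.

γ = 1 + K/(m₀c²) = 1 + 3438/105.7 = 33.5260
β = √(1 − 1/γ²) = 0.999555
Dilated lifetime: γτ₀ = 33.5260 × 2.197 μs = 73.6567 μs
d = βc·γτ₀ = 0.999555 × (2.998×10^8 m/s) × 7.36567×10^-5 s = 22.07 km

d ≈ 22.07 km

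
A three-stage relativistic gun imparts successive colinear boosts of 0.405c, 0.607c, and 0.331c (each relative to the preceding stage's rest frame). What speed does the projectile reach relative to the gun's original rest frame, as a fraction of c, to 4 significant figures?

Compose boost 2: (0.607 + 0.405)/(1 + 0.607×0.405) = 1.012/1.24584 = 0.812307
Compose boost 3: (0.331 + 0.812307)/(1 + 0.331×0.812307) = 1.14331/1.26887 = 0.9010

u ≈ 0.9010c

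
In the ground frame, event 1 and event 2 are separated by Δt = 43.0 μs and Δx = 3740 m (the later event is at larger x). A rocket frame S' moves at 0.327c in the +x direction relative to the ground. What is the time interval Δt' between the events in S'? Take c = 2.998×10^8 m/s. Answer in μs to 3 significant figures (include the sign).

Δt' ≈ 41.2 μs

γ = 1/√(1 − 0.327²) = 1.0582
Δt' = γ(Δt − vΔx/c²) = 1.0582 × (43.0 μs − 0.327×3740 m / (2.998×10^8 m/s))
= 1.0582 × (38.921 μs) = 41.2 μs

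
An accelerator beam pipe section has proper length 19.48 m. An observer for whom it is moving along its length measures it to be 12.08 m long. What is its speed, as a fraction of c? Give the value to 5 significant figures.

γ = L₀/L = 19.48/12.08 = 1.612583
β = √(1 − 1/γ²) = 0.78450

β ≈ 0.78450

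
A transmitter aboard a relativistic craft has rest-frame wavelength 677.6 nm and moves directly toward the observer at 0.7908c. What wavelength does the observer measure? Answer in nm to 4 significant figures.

λ_obs ≈ 231.6 nm

Relativistic Doppler: λ_obs = λ_src √((1−β)/(1+β))
= 677.6 × √(0.209200/1.79080) = 677.6 × 0.341788 = 231.6 nm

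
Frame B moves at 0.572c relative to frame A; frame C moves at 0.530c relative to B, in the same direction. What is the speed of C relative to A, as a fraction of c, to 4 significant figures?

u ≈ 0.8456c

Compose boost 2: (0.530 + 0.572)/(1 + 0.530×0.572) = 1.102/1.30316 = 0.8456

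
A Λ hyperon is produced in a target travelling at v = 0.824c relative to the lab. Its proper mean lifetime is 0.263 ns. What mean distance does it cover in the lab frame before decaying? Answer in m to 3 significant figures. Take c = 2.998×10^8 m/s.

d ≈ 0.115 m

γ = 1/√(1 − 0.824²) = 1.7649
Dilated lifetime: Δt = γτ₀ = 1.7649 × 0.263 ns = 0.46418 ns
d = vΔt = 0.824c × 0.46418 ns = 2.4704×10^8 m/s × 4.6418×10^-10 s = 0.115 m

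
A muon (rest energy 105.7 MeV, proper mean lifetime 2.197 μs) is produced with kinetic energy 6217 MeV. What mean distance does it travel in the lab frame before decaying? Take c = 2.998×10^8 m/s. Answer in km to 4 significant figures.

d ≈ 39.39 km

γ = 1 + K/(m₀c²) = 1 + 6217/105.7 = 59.8174
β = √(1 − 1/γ²) = 0.999860
Dilated lifetime: γτ₀ = 59.8174 × 2.197 μs = 131.419 μs
d = βc·γτ₀ = 0.999860 × (2.998×10^8 m/s) × 0.000131419 s = 39.39 km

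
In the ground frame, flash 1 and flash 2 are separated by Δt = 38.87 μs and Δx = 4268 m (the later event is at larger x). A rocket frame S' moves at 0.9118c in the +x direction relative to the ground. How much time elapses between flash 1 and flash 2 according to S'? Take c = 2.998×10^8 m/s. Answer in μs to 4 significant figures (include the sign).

γ = 1/√(1 − 0.9118²) = 2.43526
Δt' = γ(Δt − vΔx/c²) = 2.43526 × (38.87 μs − 0.9118×4268 m / (2.998×10^8 m/s))
= 2.43526 × (25.8895 μs) = 63.05 μs

Δt' ≈ 63.05 μs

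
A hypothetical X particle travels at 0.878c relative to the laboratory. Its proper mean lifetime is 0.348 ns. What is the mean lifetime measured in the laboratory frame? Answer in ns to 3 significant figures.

γ = 1/√(1 − 0.878²) = 2.0892
Time dilation: Δt = γτ₀ = 2.0892 × 0.348 ns = 0.727 ns

Δt ≈ 0.727 ns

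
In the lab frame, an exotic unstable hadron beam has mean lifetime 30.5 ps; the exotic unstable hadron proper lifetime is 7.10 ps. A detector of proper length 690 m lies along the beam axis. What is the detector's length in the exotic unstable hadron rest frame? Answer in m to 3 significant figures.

Time dilation ⇒ γ = Δt/τ₀ = 30.5/7.10 = 4.2958
Length contraction: L = L₀/γ = 690/4.2958 = 161 m

L ≈ 161 m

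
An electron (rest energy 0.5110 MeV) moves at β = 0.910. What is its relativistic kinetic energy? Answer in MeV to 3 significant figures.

K ≈ 0.721 MeV

γ = 1/√(1 − 0.910²) = 2.4119
K = (γ − 1)m₀c² = (2.4119 − 1) × 0.5110 MeV = 1.4119 × 0.5110 MeV = 0.721 MeV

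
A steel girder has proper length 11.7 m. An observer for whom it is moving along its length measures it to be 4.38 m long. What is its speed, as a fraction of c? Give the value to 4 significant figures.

β ≈ 0.9273

γ = L₀/L = 11.7/4.38 = 2.67123
β = √(1 − 1/γ²) = 0.9273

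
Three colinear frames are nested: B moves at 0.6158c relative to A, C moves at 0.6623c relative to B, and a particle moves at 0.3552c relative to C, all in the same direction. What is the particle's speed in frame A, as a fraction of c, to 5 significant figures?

u ≈ 0.95507c

Compose boost 2: (0.6623 + 0.6158)/(1 + 0.6623×0.6158) = 1.2781/1.407844 = 0.9078418
Compose boost 3: (0.3552 + 0.9078418)/(1 + 0.3552×0.9078418) = 1.263042/1.322465 = 0.95507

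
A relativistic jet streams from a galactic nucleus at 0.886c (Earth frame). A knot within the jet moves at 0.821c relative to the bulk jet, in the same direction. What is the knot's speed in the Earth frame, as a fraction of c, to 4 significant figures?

Relativistic velocity addition: u = (u' + v)/(1 + u'v/c²)
= (0.821 + 0.886)/(1 + 0.821×0.886) = 1.707/1.72741 = 0.9882

u ≈ 0.9882c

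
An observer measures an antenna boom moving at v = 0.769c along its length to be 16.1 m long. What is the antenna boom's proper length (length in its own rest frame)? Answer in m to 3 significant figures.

γ = 1/√(1 − 0.769²) = 1.5643
L₀ = γL = 1.5643 × 16.1 = 25.2 m

L₀ ≈ 25.2 m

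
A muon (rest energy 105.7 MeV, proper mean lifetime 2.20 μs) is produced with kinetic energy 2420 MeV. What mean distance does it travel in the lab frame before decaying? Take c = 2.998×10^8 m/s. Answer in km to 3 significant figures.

d ≈ 15.7 km

γ = 1 + K/(m₀c²) = 1 + 2420/105.7 = 23.895
β = √(1 − 1/γ²) = 0.99912
Dilated lifetime: γτ₀ = 23.895 × 2.20 μs = 52.569 μs
d = βc·γτ₀ = 0.99912 × (2.998×10^8 m/s) × 5.2569×10^-5 s = 15.7 km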